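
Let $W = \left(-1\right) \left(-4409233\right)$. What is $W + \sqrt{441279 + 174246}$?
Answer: $4409233 + 5 \sqrt{24621} \approx 4.41 \cdot 10^{6}$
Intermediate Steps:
$W = 4409233$
$W + \sqrt{441279 + 174246} = 4409233 + \sqrt{441279 + 174246} = 4409233 + \sqrt{615525} = 4409233 + 5 \sqrt{24621}$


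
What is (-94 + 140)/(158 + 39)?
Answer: 46/197 ≈ 0.23350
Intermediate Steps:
(-94 + 140)/(158 + 39) = 46/197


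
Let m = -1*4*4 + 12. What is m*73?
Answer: -292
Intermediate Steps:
m = -4 (m = -4*4 + 12 = -16 + 12 = -4)
m*73 = -4*73 = -292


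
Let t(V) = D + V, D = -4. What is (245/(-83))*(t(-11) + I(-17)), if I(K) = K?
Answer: 7840/83 ≈ 94.458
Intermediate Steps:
t(V) = -4 + V
(245/(-83))*(t(-11) + I(-17)) = (245/(-83))*((-4 - 11) - 17) = (245*(-1/83))*(-15 - 17) = -245/83*(-32) = 7840/83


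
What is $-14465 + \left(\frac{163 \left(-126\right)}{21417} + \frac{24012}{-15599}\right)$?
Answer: $- \frac{1611118852787}{111361261} \approx -14468.0$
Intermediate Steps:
$-14465 + \left(\frac{163 \left(-126\right)}{21417} + \frac{24012}{-15599}\right) = -14465 + \left(\left(-20538\right) \frac{1}{21417} + 24012 \left(- \frac{1}{15599}\right)\right) = -14465 - \frac{278212422}{111361261} = - \frac{1611118852787}{111361261}$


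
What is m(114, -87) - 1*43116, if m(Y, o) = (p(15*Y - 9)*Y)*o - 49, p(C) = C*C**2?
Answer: -48813173694883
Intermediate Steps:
p(C) = C**3
m(Y, o) = -49 + Y*o*(-9 + 15*Y)**3 (m(Y, o) = ((15*Y - 9)**3*Y)*o - 49 = ((-9 + 15*Y)**3*Y)*o - 49 = (Y*(-9 + 15*Y)**3)*o - 49 = Y*o*(-9 + 15*Y)**3 - 49 = -49 + Y*o*(-9 + 15*Y)**3)
m(114, -87) - 1*43116 = (-49 + 27*114*(-87)*(-3 + 5*114)**3) - 1*43116 = (-49 + 27*114*(-87)*(-3 + 570)**3) - 43116 = (-49 + 27*114*(-87)*567**3) - 43116 = (-49 + 27*114*(-87)*182284263) - 43116 = (-49 - 48813173651718) - 43116 = -48813173651767 - 43116 = -48813173694883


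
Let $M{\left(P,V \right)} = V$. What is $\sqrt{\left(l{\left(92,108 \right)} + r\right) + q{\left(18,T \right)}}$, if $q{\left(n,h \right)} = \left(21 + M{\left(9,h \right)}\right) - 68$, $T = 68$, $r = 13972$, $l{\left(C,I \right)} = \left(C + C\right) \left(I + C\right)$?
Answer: $\sqrt{50793} \approx 225.37$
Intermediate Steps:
$l{\left(C,I \right)} = 2 C \left(C + I\right)$
$q{\left(n,h \right)} = -47 + h$ ($q{\left(n,h \right)} = \left(21 + h\right) - 68 = -47 + h$)
$\sqrt{\left(l{\left(92,108 \right)} + r\right) + q{\left(18,T \right)}} = \sqrt{\left(2 \cdot 92 \left(92 + 108\right) + 13972\right) + \left(-47 + 68\right)} = \sqrt{\left(2 \cdot 92 \cdot 200 + 13972\right) + 21} = \sqrt{\left(36800 + 13972\right) + 21} = \sqrt{50772 + 21} = \sqrt{50793}$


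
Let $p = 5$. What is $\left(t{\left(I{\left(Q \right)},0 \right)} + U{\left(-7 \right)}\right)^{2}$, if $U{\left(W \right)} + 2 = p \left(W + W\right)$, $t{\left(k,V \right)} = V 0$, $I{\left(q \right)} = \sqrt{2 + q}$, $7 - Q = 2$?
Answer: $5184$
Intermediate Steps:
$Q = 5$ ($Q = 7 - 2 = 5$)
$t{\left(k,V \right)} = 0$
$U{\left(W \right)} = -2 + 10 W$ ($U{\left(W \right)} = -2 + 5 \left(W + W\right) = -2 + 5 \cdot 2 W = -2 + 10 W$)
$\left(t{\left(I{\left(Q \right)},0 \right)} + U{\left(-7 \right)}\right)^{2} = \left(0 + \left(-2 + 10 \left(-7\right)\right)\right)^{2} = \left(0 - 72\right)^{2} = \left(-72\right)^{2} = 5184$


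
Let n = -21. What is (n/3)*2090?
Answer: -14630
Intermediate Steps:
(n/3)*2090 = -21/3*2090 = -21*1/3*2090 = -7*2090 = -14630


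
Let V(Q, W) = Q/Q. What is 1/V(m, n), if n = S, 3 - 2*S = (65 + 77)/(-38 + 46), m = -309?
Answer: 1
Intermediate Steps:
S = -59/8 (S = 3/2 - (65 + 77)/(2*(-38 + 46)) = 3/2 - 71/8 = -59/8 ≈ -7.3750)
n = -59/8 ≈ -7.3750
V(Q, W) = 1
1/V(m, n) = 1/1 = 1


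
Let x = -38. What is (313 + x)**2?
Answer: 75625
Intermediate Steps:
(313 + x)**2 = (313 - 38)**2 = 275**2 = 75625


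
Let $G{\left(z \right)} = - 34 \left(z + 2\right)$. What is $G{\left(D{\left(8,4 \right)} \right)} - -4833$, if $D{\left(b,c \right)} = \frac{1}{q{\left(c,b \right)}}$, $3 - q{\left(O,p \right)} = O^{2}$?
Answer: $\frac{61979}{13} \approx 4767.6$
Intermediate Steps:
$q{\left(O,p \right)} = 3 - O^{2}$
$D{\left(b,c \right)} = \frac{1}{3 - c^{2}}$
$G{\left(z \right)} = -68 - 34 z$ ($G{\left(z \right)} = - 34 \left(2 + z\right) = -68 - 34 z$)
$G{\left(D{\left(8,4 \right)} \right)} - -4833 = \left(-68 - 34 \left(- \frac{1}{-3 + 4^{2}}\right)\right) - -4833 = \left(-68 - 34 \left(- \frac{1}{-3 + 16}\right)\right) + 4833 = \left(-68 - 34 \left(- \frac{1}{13}\right)\right) + 4833 = \left(-68 - 34 \left(\left(-1\right) \frac{1}{13}\right)\right) + 4833 = \left(-68 - - \frac{34}{13}\right) + 4833 = \left(-68 + \frac{34}{13}\right) + 4833 = - \frac{850}{13} + 4833 = \frac{61979}{13}$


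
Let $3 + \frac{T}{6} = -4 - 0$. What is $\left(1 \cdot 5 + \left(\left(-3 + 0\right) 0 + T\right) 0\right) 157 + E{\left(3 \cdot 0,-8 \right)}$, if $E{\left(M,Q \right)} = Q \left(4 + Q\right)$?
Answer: $817$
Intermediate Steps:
$T = -42$ ($T = -18 + 6 \left(-4 - 0\right) = -18 + 6 \left(-4 + 0\right) = -18 + 6 \left(-4\right) = -18 - 24 = -42$)
$\left(1 \cdot 5 + \left(\left(-3 + 0\right) 0 + T\right) 0\right) 157 + E{\left(3 \cdot 0,-8 \right)} = \left(1 \cdot 5 + \left(\left(-3 + 0\right) 0 - 42\right) 0\right) 157 - 8 \left(4 - 8\right) = \left(5 + \left(\left(-3\right) 0 - 42\right) 0\right) 157 - -32 = \left(5 + \left(0 - 42\right) 0\right) 157 + 32 = \left(5 - 0\right) 157 + 32 = \left(5 + 0\right) 157 + 32 = 5 \cdot 157 + 32 = 785 + 32 = 817$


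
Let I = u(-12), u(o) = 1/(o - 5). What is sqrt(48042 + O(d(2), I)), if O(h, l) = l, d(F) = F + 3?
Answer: sqrt(13884121)/17 ≈ 219.18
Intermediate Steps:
d(F) = 3 + F
u(o) = 1/(-5 + o)
I = -1/17 (I = 1/(-5 - 12) = 1/(-17) = -1/17 ≈ -0.058824)
sqrt(48042 + O(d(2), I)) = sqrt(48042 - 1/17) = sqrt(816713/17) = sqrt(13884121)/17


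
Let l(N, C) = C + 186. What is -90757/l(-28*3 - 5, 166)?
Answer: -90757/352 ≈ -257.83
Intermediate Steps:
l(N, C) = 186 + C
-90757/l(-28*3 - 5, 166) = -90757/(186 + 166) = -90757/352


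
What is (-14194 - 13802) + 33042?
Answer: 5046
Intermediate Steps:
(-14194 - 13802) + 33042 = -27996 + 33042 = 5046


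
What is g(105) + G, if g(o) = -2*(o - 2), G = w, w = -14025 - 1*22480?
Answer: -36711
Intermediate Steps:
w = -36505 (w = -14025 - 22480 = -36505)
G = -36505
g(o) = 4 - 2*o (g(o) = -2*(-2 + o) = 4 - 2*o)
g(105) + G = (4 - 2*105) - 36505 = (4 - 210) - 36505 = -206 - 36505 = -36711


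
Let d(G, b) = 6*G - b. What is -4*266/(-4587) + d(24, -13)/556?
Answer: 9437/18348 ≈ 0.51433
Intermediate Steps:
d(G, b) = -b + 6*G
-4*266/(-4587) + d(24, -13)/556 = -4*266/(-4587) + (-1*(-13) + 6*24)/556 = -1064*(-1/4587) + (13 + 144)*(1/556) = 1064/4587 + 157*(1/556) = 1064/4587 + 157/556 = 9437/18348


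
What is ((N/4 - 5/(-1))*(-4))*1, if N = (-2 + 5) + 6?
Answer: -29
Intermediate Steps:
N = 9 (N = 3 + 6 = 9)
((N/4 - 5/(-1))*(-4))*1 = ((9/4 - 5/(-1))*(-4))*1 = ((9*(¼) - 5*(-1))*(-4))*1 = ((9/4 + 5)*(-4))*1 = ((29/4)*(-4))*1 = -29*1 = -29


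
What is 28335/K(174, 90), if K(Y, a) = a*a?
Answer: 1889/540 ≈ 3.4981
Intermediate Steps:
K(Y, a) = a**2
28335/K(174, 90) = 28335/(90**2) = 28335/8100 = 28335*(1/8100) = 1889/540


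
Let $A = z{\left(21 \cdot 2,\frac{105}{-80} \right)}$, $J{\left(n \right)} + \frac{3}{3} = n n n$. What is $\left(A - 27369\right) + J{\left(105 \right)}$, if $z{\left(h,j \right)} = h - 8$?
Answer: $1130289$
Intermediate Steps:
$J{\left(n \right)} = -1 + n^{3}$ ($J{\left(n \right)} = -1 + n n n = -1 + n^{2} n = -1 + n^{3}$)
$z{\left(h,j \right)} = -8 + h$
$A = 34$ ($A = -8 + 21 \cdot 2 = -8 + 42 = 34$)
$\left(A - 27369\right) + J{\left(105 \right)} = \left(34 - 27369\right) - \left(1 - 105^{3}\right) = -27335 + \left(-1 + 1157625\right) = -27335 + 1157624 = 1130289$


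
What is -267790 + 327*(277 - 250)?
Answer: -258961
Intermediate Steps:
-267790 + 327*(277 - 250) = -267790 + 327*27 = -267790 + 8829 = -258961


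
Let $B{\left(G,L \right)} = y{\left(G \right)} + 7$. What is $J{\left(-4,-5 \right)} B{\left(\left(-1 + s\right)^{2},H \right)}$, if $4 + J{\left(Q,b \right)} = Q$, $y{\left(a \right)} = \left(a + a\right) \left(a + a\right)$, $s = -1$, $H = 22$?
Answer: $-568$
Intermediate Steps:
$y{\left(a \right)} = 4 a^{2}$ ($y{\left(a \right)} = 2 a 2 a = 4 a^{2}$)
$B{\left(G,L \right)} = 7 + 4 G^{2}$ ($B{\left(G,L \right)} = 4 G^{2} + 7 = 7 + 4 G^{2}$)
$J{\left(Q,b \right)} = -4 + Q$
$J{\left(-4,-5 \right)} B{\left(\left(-1 + s\right)^{2},H \right)} = \left(-4 - 4\right) \left(7 + 4 \left(\left(-1 - 1\right)^{2}\right)^{2}\right) = - 8 \left(7 + 4 \left(\left(-2\right)^{2}\right)^{2}\right) = - 8 \left(7 + 4 \cdot 4^{2}\right) = - 8 \left(7 + 4 \cdot 16\right) = - 8 \left(7 + 64\right) = \left(-8\right) 71 = -568$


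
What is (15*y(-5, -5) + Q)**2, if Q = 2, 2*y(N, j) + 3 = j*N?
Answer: 27889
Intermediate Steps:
y(N, j) = -3/2 + N*j/2 (y(N, j) = -3/2 + (j*N)/2 = -3/2 + (N*j)/2 = -3/2 + N*j/2)
(15*y(-5, -5) + Q)**2 = (15*(-3/2 + (1/2)*(-5)*(-5)) + 2)**2 = (15*(-3/2 + 25/2) + 2)**2 = (15*11 + 2)**2 = (165 + 2)**2 = 167**2 = 27889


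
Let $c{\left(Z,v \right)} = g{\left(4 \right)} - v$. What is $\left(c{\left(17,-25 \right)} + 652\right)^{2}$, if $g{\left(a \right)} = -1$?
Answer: $456976$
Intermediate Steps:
$c{\left(Z,v \right)} = -1 - v$
$\left(c{\left(17,-25 \right)} + 652\right)^{2} = \left(\left(-1 - -25\right) + 652\right)^{2} = \left(\left(-1 + 25\right) + 652\right)^{2} = \left(24 + 652\right)^{2} = 676^{2} = 456976$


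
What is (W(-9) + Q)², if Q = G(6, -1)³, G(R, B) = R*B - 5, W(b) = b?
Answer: 1795600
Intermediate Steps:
G(R, B) = -5 + B*R (G(R, B) = B*R - 5 = -5 + B*R)
Q = -1331 (Q = (-5 - 1*6)³ = (-5 - 6)³ = (-11)³ = -1331)
(W(-9) + Q)² = (-9 - 1331)² = (-1340)² = 1795600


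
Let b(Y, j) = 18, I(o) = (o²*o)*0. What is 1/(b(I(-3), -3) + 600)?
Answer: 1/618 ≈ 0.0016181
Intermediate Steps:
I(o) = 0 (I(o) = o³*0 = 0)
1/(b(I(-3), -3) + 600) = 1/(18 + 600) = 1/618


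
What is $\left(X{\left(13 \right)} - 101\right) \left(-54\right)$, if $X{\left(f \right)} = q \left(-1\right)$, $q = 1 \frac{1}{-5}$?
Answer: $\frac{27216}{5} \approx 5443.2$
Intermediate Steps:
$q = - \frac{1}{5}$ ($q = 1 \left(- \frac{1}{5}\right) = - \frac{1}{5} \approx -0.2$)
$X{\left(f \right)} = \frac{1}{5}$ ($X{\left(f \right)} = \left(- \frac{1}{5}\right) \left(-1\right) = \frac{1}{5}$)
$\left(X{\left(13 \right)} - 101\right) \left(-54\right) = \left(\frac{1}{5} - 101\right) \left(-54\right) = \left(- \frac{504}{5}\right) \left(-54\right) = \frac{27216}{5}$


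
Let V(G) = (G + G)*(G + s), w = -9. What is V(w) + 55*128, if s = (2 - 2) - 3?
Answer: 7256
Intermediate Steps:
s = -3 (s = 0 - 3 = -3)
V(G) = 2*G*(-3 + G) (V(G) = (G + G)*(G - 3) = (2*G)*(-3 + G) = 2*G*(-3 + G))
V(w) + 55*128 = 2*(-9)*(-3 - 9) + 55*128 = 2*(-9)*(-12) + 7040 = 216 + 7040 = 7256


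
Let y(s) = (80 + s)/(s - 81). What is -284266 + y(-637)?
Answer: -204102431/718 ≈ -2.8427e+5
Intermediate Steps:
y(s) = (80 + s)/(-81 + s)
-284266 + y(-637) = -284266 + (80 - 637)/(-81 - 637) = -284266 - 557/(-718) = -284266 - 1/718*(-557) = -284266 + 557/718 = -204102431/718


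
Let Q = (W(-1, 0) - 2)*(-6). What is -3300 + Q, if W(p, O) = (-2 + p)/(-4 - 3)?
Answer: -23034/7 ≈ -3290.6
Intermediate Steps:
W(p, O) = 2/7 - p/7 (W(p, O) = (-2 + p)/(-7) = (-2 + p)*(-⅐) = 2/7 - p/7)
Q = 66/7 (Q = ((2/7 - ⅐*(-1)) - 2)*(-6) = ((2/7 + ⅐) - 2)*(-6) = (3/7 - 2)*(-6) = -11/7*(-6) = 66/7 ≈ 9.4286)
-3300 + Q = -3300 + 66/7 = -23034/7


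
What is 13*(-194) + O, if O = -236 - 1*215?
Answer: -2973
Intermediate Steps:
O = -451 (O = -236 - 215 = -451)
13*(-194) + O = 13*(-194) - 451 = -2522 - 451 = -2973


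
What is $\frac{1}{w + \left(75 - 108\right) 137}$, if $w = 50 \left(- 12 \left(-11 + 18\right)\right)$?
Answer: $- \frac{1}{8721} \approx -0.00011467$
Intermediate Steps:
$w = -4200$ ($w = 50 \left(\left(-12\right) 7\right) = 50 \left(-84\right) = -4200$)
$\frac{1}{w + \left(75 - 108\right) 137} = \frac{1}{-4200 + \left(75 - 108\right) 137} = \frac{1}{-4200 - 4521} = \frac{1}{-8721} = - \frac{1}{8721}$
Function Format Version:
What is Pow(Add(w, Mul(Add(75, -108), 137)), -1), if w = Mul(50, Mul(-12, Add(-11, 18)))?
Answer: Rational(-1, 8721) ≈ -0.00011467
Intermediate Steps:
w = -4200 (w = Mul(50, Mul(-12, 7)) = Mul(50, -84) = -4200)
Pow(Add(w, Mul(Add(75, -108), 137)), -1) = Pow(Add(-4200, Mul(Add(75, -108), 137)), -1) = Pow(Add(-4200, Mul(-33, 137)), -1) = Pow(Add(-4200, -4521), -1) = Pow(-8721, -1) = Rational(-1, 8721)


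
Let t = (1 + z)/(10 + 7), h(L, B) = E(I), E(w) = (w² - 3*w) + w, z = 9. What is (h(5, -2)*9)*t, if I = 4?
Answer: 720/17 ≈ 42.353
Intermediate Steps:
E(w) = w² - 2*w
h(L, B) = 8 (h(L, B) = 4*(-2 + 4) = 4*2 = 8)
t = 10/17 (t = (1 + 9)/(10 + 7) = 10/17 ≈ 0.58823)
(h(5, -2)*9)*t = (8*9)*(10/17) = 72*(10/17) = 720/17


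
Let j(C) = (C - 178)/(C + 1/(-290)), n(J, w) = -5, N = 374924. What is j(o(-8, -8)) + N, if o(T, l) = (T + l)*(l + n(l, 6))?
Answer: 22615049456/60319 ≈ 3.7492e+5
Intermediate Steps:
o(T, l) = (-5 + l)*(T + l) (o(T, l) = (T + l)*(l - 5) = (T + l)*(-5 + l) = (-5 + l)*(T + l))
j(C) = (-178 + C)/(-1/290 + C) (j(C) = (-178 + C)/(C - 1/290) = (-178 + C)/(-1/290 + C))
j(o(-8, -8)) + N = 290*(-178 + ((-8)**2 - 5*(-8) - 5*(-8) - 8*(-8)))/(-1 + 290*((-8)**2 - 5*(-8) - 5*(-8) - 8*(-8))) + 374924 = 290*(-178 + (64 + 40 + 40 + 64))/(-1 + 290*(64 + 40 + 40 + 64)) + 374924 = 290*(-178 + 208)/(-1 + 290*208) + 374924 = 290*30/(-1 + 60320) + 374924 = 290*30/60319 + 374924 = 290*(1/60319)*30 + 374924 = 8700/60319 + 374924 = 22615049456/60319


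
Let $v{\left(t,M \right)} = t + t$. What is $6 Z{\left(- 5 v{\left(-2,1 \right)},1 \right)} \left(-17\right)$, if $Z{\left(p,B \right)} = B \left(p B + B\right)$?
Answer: $-2142$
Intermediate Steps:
$v{\left(t,M \right)} = 2 t$
$Z{\left(p,B \right)} = B \left(B + B p\right)$ ($Z{\left(p,B \right)} = B \left(B p + B\right) = B \left(B + B p\right)$)
$6 Z{\left(- 5 v{\left(-2,1 \right)},1 \right)} \left(-17\right) = 6 \cdot 1^{2} \left(1 - 5 \cdot 2 \left(-2\right)\right) \left(-17\right) = 6 \cdot 1 \left(1 - -20\right) \left(-17\right) = 6 \cdot 1 \left(1 + 20\right) \left(-17\right) = 6 \cdot 1 \cdot 21 \left(-17\right) = 6 \cdot 21 \left(-17\right) = 126 \left(-17\right) = -2142$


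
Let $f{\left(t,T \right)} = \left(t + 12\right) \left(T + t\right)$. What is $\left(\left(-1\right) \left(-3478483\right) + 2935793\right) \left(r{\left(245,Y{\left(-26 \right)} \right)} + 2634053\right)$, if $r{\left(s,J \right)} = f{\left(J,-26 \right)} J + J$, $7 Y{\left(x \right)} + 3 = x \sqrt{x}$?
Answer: $\frac{5807521532216844}{343} + \frac{767147409600 i \sqrt{26}}{49} \approx 1.6932 \cdot 10^{13} + 7.9831 \cdot 10^{10} i$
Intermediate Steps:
$Y{\left(x \right)} = - \frac{3}{7} + \frac{x^{\frac{3}{2}}}{7}$ ($Y{\left(x \right)} = - \frac{3}{7} + \frac{x \sqrt{x}}{7} = - \frac{3}{7} + \frac{x^{\frac{3}{2}}}{7}$)
$f{\left(t,T \right)} = \left(12 + t\right) \left(T + t\right)$
$r{\left(s,J \right)} = J + J \left(-312 + J^{2} - 14 J\right)$ ($r{\left(s,J \right)} = \left(J^{2} + 12 \left(-26\right) + 12 J - 26 J\right) J + J = \left(J^{2} - 312 + 12 J - 26 J\right) J + J = \left(-312 + J^{2} - 14 J\right) J + J = J \left(-312 + J^{2} - 14 J\right) + J = J + J \left(-312 + J^{2} - 14 J\right)$)
$\left(\left(-1\right) \left(-3478483\right) + 2935793\right) \left(r{\left(245,Y{\left(-26 \right)} \right)} + 2634053\right) = \left(\left(-1\right) \left(-3478483\right) + 2935793\right) \left(\left(- \frac{3}{7} + \frac{\left(-26\right)^{\frac{3}{2}}}{7}\right) \left(-311 + \left(- \frac{3}{7} + \frac{\left(-26\right)^{\frac{3}{2}}}{7}\right)^{2} - 14 \left(- \frac{3}{7} + \frac{\left(-26\right)^{\frac{3}{2}}}{7}\right)\right) + 2634053\right) = \left(3478483 + 2935793\right) \left(\left(- \frac{3}{7} + \frac{\left(-26\right) i \sqrt{26}}{7}\right) \left(-311 + \left(- \frac{3}{7} + \frac{\left(-26\right) i \sqrt{26}}{7}\right)^{2} - 14 \left(- \frac{3}{7} + \frac{\left(-26\right) i \sqrt{26}}{7}\right)\right) + 2634053\right) = 6414276 \left(\left(- \frac{3}{7} - \frac{26 i \sqrt{26}}{7}\right) \left(-311 + \left(- \frac{3}{7} - \frac{26 i \sqrt{26}}{7}\right)^{2} - 14 \left(- \frac{3}{7} - \frac{26 i \sqrt{26}}{7}\right)\right) + 2634053\right) = 6414276 \left(\left(- \frac{3}{7} - \frac{26 i \sqrt{26}}{7}\right) \left(-311 + \left(- \frac{3}{7} - \frac{26 i \sqrt{26}}{7}\right)^{2} + \left(6 + 52 i \sqrt{26}\right)\right) + 2634053\right) = 6414276 \left(\left(- \frac{3}{7} - \frac{26 i \sqrt{26}}{7}\right) \left(-305 + \left(- \frac{3}{7} - \frac{26 i \sqrt{26}}{7}\right)^{2} + 52 i \sqrt{26}\right) + 2634053\right) = 6414276 \left(2634053 + \left(- \frac{3}{7} - \frac{26 i \sqrt{26}}{7}\right) \left(-305 + \left(- \frac{3}{7} - \frac{26 i \sqrt{26}}{7}\right)^{2} + 52 i \sqrt{26}\right)\right) = 16895542940628 + 6414276 \left(- \frac{3}{7} - \frac{26 i \sqrt{26}}{7}\right) \left(-305 + \left(- \frac{3}{7} - \frac{26 i \sqrt{26}}{7}\right)^{2} + 52 i \sqrt{26}\right)$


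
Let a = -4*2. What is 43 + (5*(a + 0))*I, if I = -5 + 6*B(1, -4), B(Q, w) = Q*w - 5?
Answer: 2403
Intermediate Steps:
B(Q, w) = -5 + Q*w
a = -8
I = -59 (I = -5 + 6*(-5 + 1*(-4)) = -5 + 6*(-5 - 4) = -5 + 6*(-9) = -5 - 54 = -59)
43 + (5*(a + 0))*I = 43 + (5*(-8 + 0))*(-59) = 43 + (5*(-8))*(-59) = 43 - 40*(-59) = 43 + 2360 = 2403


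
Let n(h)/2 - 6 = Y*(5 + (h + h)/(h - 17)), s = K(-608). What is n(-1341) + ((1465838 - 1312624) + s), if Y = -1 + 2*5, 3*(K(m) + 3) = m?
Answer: 311958163/2037 ≈ 1.5315e+5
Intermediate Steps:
K(m) = -3 + m/3
s = -617/3 (s = -3 + (⅓)*(-608) = -3 - 608/3 = -617/3 ≈ -205.67)
Y = 9 (Y = -1 + 10 = 9)
n(h) = 102 + 36*h/(-17 + h) (n(h) = 12 + 2*(9*(5 + (h + h)/(h - 17))) = 12 + 2*(9*(5 + (2*h)/(-17 + h))) = 12 + 2*(9*(5 + 2*h/(-17 + h))) = 12 + 2*(45 + 18*h/(-17 + h)) = 12 + (90 + 36*h/(-17 + h)) = 102 + 36*h/(-17 + h))
n(-1341) + ((1465838 - 1312624) + s) = 6*(-289 + 23*(-1341))/(-17 - 1341) + ((1465838 - 1312624) - 617/3) = 6*(-289 - 30843)/(-1358) + (153214 - 617/3) = 6*(-1/1358)*(-31132) + 459025/3 = 93396/679 + 459025/3 = 311958163/2037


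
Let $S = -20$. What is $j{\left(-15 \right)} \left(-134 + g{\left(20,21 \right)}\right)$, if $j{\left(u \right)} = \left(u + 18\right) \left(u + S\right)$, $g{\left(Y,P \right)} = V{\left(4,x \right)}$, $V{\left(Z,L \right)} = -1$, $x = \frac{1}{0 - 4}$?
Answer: $14175$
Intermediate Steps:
$x = - \frac{1}{4}$ ($x = \frac{1}{-4} = - \frac{1}{4} \approx -0.25$)
$g{\left(Y,P \right)} = -1$
$j{\left(u \right)} = \left(-20 + u\right) \left(18 + u\right)$ ($j{\left(u \right)} = \left(u + 18\right) \left(u - 20\right) = \left(18 + u\right) \left(-20 + u\right) = \left(-20 + u\right) \left(18 + u\right)$)
$j{\left(-15 \right)} \left(-134 + g{\left(20,21 \right)}\right) = \left(-360 + \left(-15\right)^{2} - -30\right) \left(-134 - 1\right) = \left(-360 + 225 + 30\right) \left(-135\right) = \left(-105\right) \left(-135\right) = 14175$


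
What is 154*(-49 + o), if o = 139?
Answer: 13860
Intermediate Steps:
154*(-49 + o) = 154*(-49 + 139) = 154*90 = 13860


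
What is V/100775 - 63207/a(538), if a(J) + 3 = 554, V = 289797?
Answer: -214138182/1914725 ≈ -111.84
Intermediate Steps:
a(J) = 551 (a(J) = -3 + 554 = 551)
V/100775 - 63207/a(538) = 289797/100775 - 63207/551 = 289797*(1/100775) - 63207*1/551 = 9993/3475 - 63207/551 = -214138182/1914725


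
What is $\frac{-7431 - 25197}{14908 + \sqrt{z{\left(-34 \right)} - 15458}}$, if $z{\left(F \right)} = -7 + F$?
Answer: $- \frac{486418224}{222263963} + \frac{32628 i \sqrt{15499}}{222263963} \approx -2.1885 + 0.018276 i$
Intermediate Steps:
$\frac{-7431 - 25197}{14908 + \sqrt{z{\left(-34 \right)} - 15458}} = \frac{-7431 - 25197}{14908 + \sqrt{\left(-7 - 34\right) - 15458}} = - \frac{32628}{14908 + \sqrt{-41 - 15458}} = - \frac{32628}{14908 + \sqrt{-15499}} = - \frac{32628}{14908 + i \sqrt{15499}}$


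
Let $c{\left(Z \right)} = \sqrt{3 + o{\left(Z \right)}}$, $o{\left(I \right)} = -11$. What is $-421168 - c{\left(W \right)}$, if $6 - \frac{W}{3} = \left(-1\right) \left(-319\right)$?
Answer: $-421168 - 2 i \sqrt{2} \approx -4.2117 \cdot 10^{5} - 2.8284 i$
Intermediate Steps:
$W = -939$ ($W = 18 - 3 \left(\left(-1\right) \left(-319\right)\right) = 18 - 957 = -939$)
$c{\left(Z \right)} = 2 i \sqrt{2}$ ($c{\left(Z \right)} = \sqrt{3 - 11} = \sqrt{-8} = 2 i \sqrt{2}$)
$-421168 - c{\left(W \right)} = -421168 - 2 i \sqrt{2}$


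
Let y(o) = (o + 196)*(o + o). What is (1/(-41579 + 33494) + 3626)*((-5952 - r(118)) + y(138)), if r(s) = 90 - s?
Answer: 505763237668/1617 ≈ 3.1278e+8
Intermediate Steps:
y(o) = 2*o*(196 + o) (y(o) = (196 + o)*(2*o) = 2*o*(196 + o))
(1/(-41579 + 33494) + 3626)*((-5952 - r(118)) + y(138)) = (1/(-41579 + 33494) + 3626)*((-5952 - (90 - 1*118)) + 2*138*(196 + 138)) = (1/(-8085) + 3626)*((-5952 - (90 - 118)) + 2*138*334) = (-1/8085 + 3626)*((-5952 - 1*(-28)) + 92184) = 29316209*((-5952 + 28) + 92184)/8085 = 29316209*(-5924 + 92184)/8085 = (29316209/8085)*86260 = 505763237668/1617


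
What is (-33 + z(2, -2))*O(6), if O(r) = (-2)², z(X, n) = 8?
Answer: -100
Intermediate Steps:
O(r) = 4
(-33 + z(2, -2))*O(6) = (-33 + 8)*4 = -25*4 = -100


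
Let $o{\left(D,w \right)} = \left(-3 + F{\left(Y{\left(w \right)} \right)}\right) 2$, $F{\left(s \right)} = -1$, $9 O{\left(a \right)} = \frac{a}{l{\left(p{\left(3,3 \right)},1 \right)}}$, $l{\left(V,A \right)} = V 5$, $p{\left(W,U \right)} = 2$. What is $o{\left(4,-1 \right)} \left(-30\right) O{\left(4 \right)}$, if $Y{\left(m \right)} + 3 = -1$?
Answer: $\frac{32}{3} \approx 10.667$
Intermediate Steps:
$l{\left(V,A \right)} = 5 V$
$Y{\left(m \right)} = -4$ ($Y{\left(m \right)} = -3 - 1 = -4$)
$O{\left(a \right)} = \frac{a}{90}$ ($O{\left(a \right)} = \frac{a \frac{1}{5 \cdot 2}}{9} = \frac{a \frac{1}{10}}{9} = \frac{\frac{1}{10} a}{9} = \frac{a}{90}$)
$o{\left(D,w \right)} = -8$ ($o{\left(D,w \right)} = \left(-3 - 1\right) 2 = \left(-4\right) 2 = -8$)
$o{\left(4,-1 \right)} \left(-30\right) O{\left(4 \right)} = \left(-8\right) \left(-30\right) \frac{1}{90} \cdot 4 = 240 \cdot \frac{2}{45} = \frac{32}{3}$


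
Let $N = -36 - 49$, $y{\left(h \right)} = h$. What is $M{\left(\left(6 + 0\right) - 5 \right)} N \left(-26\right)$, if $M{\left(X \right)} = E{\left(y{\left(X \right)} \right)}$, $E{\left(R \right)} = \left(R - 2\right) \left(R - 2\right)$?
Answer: $2210$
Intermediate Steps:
$E{\left(R \right)} = \left(-2 + R\right)^{2}$ ($E{\left(R \right)} = \left(R - 2\right) \left(-2 + R\right) = \left(-2 + R\right) \left(-2 + R\right) = \left(-2 + R\right)^{2}$)
$N = -85$
$M{\left(X \right)} = \left(-2 + X\right)^{2}$
$M{\left(\left(6 + 0\right) - 5 \right)} N \left(-26\right) = \left(-2 + \left(\left(6 + 0\right) - 5\right)\right)^{2} \left(-85\right) \left(-26\right) = \left(-2 + \left(6 - 5\right)\right)^{2} \left(-85\right) \left(-26\right) = \left(-2 + 1\right)^{2} \left(-85\right) \left(-26\right) = \left(-1\right)^{2} \left(-85\right) \left(-26\right) = 1 \left(-85\right) \left(-26\right) = \left(-85\right) \left(-26\right) = 2210$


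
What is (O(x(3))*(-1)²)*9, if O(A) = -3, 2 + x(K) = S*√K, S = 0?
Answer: -27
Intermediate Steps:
x(K) = -2 (x(K) = -2 + 0*√K = -2 + 0 = -2)
(O(x(3))*(-1)²)*9 = -3*(-1)²*9 = -3*1*9 = -3*9 = -27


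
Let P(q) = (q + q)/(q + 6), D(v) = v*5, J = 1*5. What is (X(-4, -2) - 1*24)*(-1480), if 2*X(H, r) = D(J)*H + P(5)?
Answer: 1197320/11 ≈ 1.0885e+5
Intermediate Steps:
J = 5
D(v) = 5*v
P(q) = 2*q/(6 + q) (P(q) = (2*q)/(6 + q) = 2*q/(6 + q))
X(H, r) = 5/11 + 25*H/2 (X(H, r) = ((5*5)*H + 2*5/(6 + 5))/2 = (25*H + 2*5/11)/2 = (25*H + 2*5*(1/11))/2 = (25*H + 10/11)/2 = (10/11 + 25*H)/2 = 5/11 + 25*H/2)
(X(-4, -2) - 1*24)*(-1480) = ((5/11 + (25/2)*(-4)) - 1*24)*(-1480) = ((5/11 - 50) - 24)*(-1480) = (-545/11 - 24)*(-1480) = -809/11*(-1480) = 1197320/11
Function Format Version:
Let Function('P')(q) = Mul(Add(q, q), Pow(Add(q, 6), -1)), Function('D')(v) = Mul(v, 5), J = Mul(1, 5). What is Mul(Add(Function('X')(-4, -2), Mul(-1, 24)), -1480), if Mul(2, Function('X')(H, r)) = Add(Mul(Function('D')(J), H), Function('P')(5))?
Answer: Rational(1197320, 11) ≈ 1.0885e+5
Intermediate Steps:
J = 5
Function('D')(v) = Mul(5, v)
Function('P')(q) = Mul(2, q, Pow(Add(6, q), -1)) (Function('P')(q) = Mul(Mul(2, q), Pow(Add(6, q), -1)) = Mul(2, q, Pow(Add(6, q), -1)))
Function('X')(H, r) = Add(Rational(5, 11), Mul(Rational(25, 2), H)) (Function('X')(H, r) = Mul(Rational(1, 2), Add(Mul(Mul(5, 5), H), Mul(2, 5, Pow(Add(6, 5), -1)))) = Mul(Rational(1, 2), Add(Mul(25, H), Mul(2, 5, Pow(11, -1)))) = Mul(Rational(1, 2), Add(Mul(25, H), Mul(2, 5, Rational(1, 11)))) = Mul(Rational(1, 2), Add(Mul(25, H), Rational(10, 11))) = Mul(Rational(1, 2), Add(Rational(10, 11), Mul(25, H))) = Add(Rational(5, 11), Mul(Rational(25, 2), H)))
Mul(Add(Function('X')(-4, -2), Mul(-1, 24)), -1480) = Mul(Add(Add(Rational(5, 11), Mul(Rational(25, 2), -4)), Mul(-1, 24)), -1480) = Mul(Add(Add(Rational(5, 11), -50), -24), -1480) = Mul(Add(Rational(-545, 11), -24), -1480) = Mul(Rational(-809, 11), -1480) = Rational(1197320, 11)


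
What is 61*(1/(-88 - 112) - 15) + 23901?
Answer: 4597139/200 ≈ 22986.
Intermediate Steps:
61*(1/(-88 - 112) - 15) + 23901 = 61*(1/(-200) - 15) + 23901 = 61*(-1/200 - 15) + 23901 = 61*(-3001/200) + 23901 = -183061/200 + 23901 = 4597139/200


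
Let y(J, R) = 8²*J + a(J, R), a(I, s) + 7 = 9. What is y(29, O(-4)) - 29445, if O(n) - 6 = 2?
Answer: -27587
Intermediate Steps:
O(n) = 8 (O(n) = 6 + 2 = 8)
a(I, s) = 2 (a(I, s) = -7 + 9 = 2)
y(J, R) = 2 + 64*J (y(J, R) = 8²*J + 2 = 64*J + 2 = 2 + 64*J)
y(29, O(-4)) - 29445 = (2 + 64*29) - 29445 = (2 + 1856) - 29445 = 1858 - 29445 = -27587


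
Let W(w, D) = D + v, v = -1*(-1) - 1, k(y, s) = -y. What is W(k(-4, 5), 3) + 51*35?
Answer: 1788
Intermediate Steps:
v = 0 (v = 1 - 1 = 0)
W(w, D) = D (W(w, D) = D + 0 = D)
W(k(-4, 5), 3) + 51*35 = 3 + 51*35 = 3 + 1785 = 1788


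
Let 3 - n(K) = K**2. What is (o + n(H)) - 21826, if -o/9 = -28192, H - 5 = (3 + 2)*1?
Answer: 231805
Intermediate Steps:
H = 10 (H = 5 + (3 + 2)*1 = 5 + 5*1 = 5 + 5 = 10)
o = 253728 (o = -9*(-28192) = 253728)
n(K) = 3 - K**2
(o + n(H)) - 21826 = (253728 + (3 - 1*10**2)) - 21826 = (253728 + (3 - 1*100)) - 21826 = (253728 + (3 - 100)) - 21826 = (253728 - 97) - 21826 = 253631 - 21826 = 231805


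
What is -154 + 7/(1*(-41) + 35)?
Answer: -931/6 ≈ -155.17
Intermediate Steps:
-154 + 7/(1*(-41) + 35) = -154 + 7/(-41 + 35) = -154 + 7/(-6) = -154 + 7*(-⅙) = -154 - 7/6 = -931/6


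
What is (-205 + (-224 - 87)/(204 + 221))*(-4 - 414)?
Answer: 36548248/425 ≈ 85996.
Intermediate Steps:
(-205 + (-224 - 87)/(204 + 221))*(-4 - 414) = (-205 - 311/425)*(-418) = -87436/425*(-418) = 36548248/425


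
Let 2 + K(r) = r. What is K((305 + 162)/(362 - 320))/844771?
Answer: 383/35480382 ≈ 1.0795e-5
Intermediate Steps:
K(r) = -2 + r
K((305 + 162)/(362 - 320))/844771 = (-2 + (305 + 162)/(362 - 320))/844771 = (-2 + 467/42)*(1/844771) = (383/42)*(1/844771) = 383/35480382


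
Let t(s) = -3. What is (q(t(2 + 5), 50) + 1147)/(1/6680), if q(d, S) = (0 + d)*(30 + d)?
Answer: 7120880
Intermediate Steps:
q(d, S) = d*(30 + d)
(q(t(2 + 5), 50) + 1147)/(1/6680) = (-3*(30 - 3) + 1147)/(1/6680) = (-3*27 + 1147)/(1/6680) = (-81 + 1147)*6680 = 1066*6680 = 7120880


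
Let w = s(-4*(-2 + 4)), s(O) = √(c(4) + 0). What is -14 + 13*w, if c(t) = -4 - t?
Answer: -14 + 26*I*√2 ≈ -14.0 + 36.77*I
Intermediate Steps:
s(O) = 2*I*√2 (s(O) = √((-4 - 1*4) + 0) = √((-4 - 4) + 0) = √(-8 + 0) = √(-8) = 2*I*√2)
w = 2*I*√2 ≈ 2.8284*I
-14 + 13*w = -14 + 13*(2*I*√2) = -14 + 26*I*√2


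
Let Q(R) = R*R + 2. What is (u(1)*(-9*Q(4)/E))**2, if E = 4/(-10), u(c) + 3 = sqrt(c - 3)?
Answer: 1148175 - 984150*I*sqrt(2) ≈ 1.1482e+6 - 1.3918e+6*I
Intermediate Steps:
u(c) = -3 + sqrt(-3 + c) (u(c) = -3 + sqrt(c - 3) = -3 + sqrt(-3 + c))
E = -2/5 (E = 4*(-1/10) = -2/5 ≈ -0.40000)
Q(R) = 2 + R**2 (Q(R) = R**2 + 2 = 2 + R**2)
(u(1)*(-9*Q(4)/E))**2 = ((-3 + sqrt(-3 + 1))*(-9/((-2/(5*(2 + 4**2))))))**2 = ((-3 + sqrt(-2))*(-9/((-2/(5*(2 + 16))))))**2 = ((-3 + I*sqrt(2))*(-9/((-2/5/18))))**2 = ((-3 + I*sqrt(2))*(-9/((-2/5*1/18))))**2 = ((-3 + I*sqrt(2))*(-9/(-1/45)))**2 = ((-3 + I*sqrt(2))*(-9*(-45)))**2 = ((-3 + I*sqrt(2))*405)**2 = (-1215 + 405*I*sqrt(2))**2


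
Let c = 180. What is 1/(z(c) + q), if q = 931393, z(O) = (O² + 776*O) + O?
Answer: 1/1103653 ≈ 9.0608e-7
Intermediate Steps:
z(O) = O² + 777*O
1/(z(c) + q) = 1/(180*(777 + 180) + 931393) = 1/(180*957 + 931393) = 1/(172260 + 931393) = 1/1103653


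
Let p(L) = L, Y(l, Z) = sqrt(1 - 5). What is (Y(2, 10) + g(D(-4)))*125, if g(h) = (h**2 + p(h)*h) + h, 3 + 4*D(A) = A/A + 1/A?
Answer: 1125/128 + 250*I ≈ 8.7891 + 250.0*I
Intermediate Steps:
Y(l, Z) = 2*I (Y(l, Z) = sqrt(-4) = 2*I)
D(A) = -1/2 + 1/(4*A) (D(A) = -3/4 + (A/A + 1/A)/4 = -3/4 + (1 + 1/A)/4 = -3/4 + (1/4 + 1/(4*A)) = -1/2 + 1/(4*A))
g(h) = h + 2*h**2 (g(h) = (h**2 + h*h) + h = (h**2 + h**2) + h = 2*h**2 + h = h + 2*h**2)
(Y(2, 10) + g(D(-4)))*125 = (2*I + ((1/4)*(1 - 2*(-4))/(-4))*(1 + 2*((1/4)*(1 - 2*(-4))/(-4))))*125 = (2*I + ((1/4)*(-1/4)*(1 + 8))*(1 + 2*((1/4)*(-1/4)*(1 + 8))))*125 = (2*I + ((1/4)*(-1/4)*9)*(1 + 2*((1/4)*(-1/4)*9)))*125 = (2*I - 9*(1 + 2*(-9/16))/16)*125 = (2*I - 9*(1 - 9/8)/16)*125 = (2*I - 9/16*(-1/8))*125 = (2*I + 9/128)*125 = (9/128 + 2*I)*125 = 1125/128 + 250*I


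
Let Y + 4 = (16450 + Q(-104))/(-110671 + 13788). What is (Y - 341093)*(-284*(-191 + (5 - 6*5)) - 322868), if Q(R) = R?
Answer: 8642457311123428/96883 ≈ 8.9205e+10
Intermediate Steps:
Y = -403878/96883 (Y = -4 + (16450 - 104)/(-110671 + 13788) = -4 + 16346/(-96883) = -4 + 16346*(-1/96883) = -4 - 16346/96883 = -403878/96883 ≈ -4.1687)
(Y - 341093)*(-284*(-191 + (5 - 6*5)) - 322868) = (-403878/96883 - 341093)*(-284*(-191 + (5 - 6*5)) - 322868) = -33046516997*(-284*(-191 + (5 - 30)) - 322868)/96883 = -33046516997*(-284*(-191 - 25) - 322868)/96883 = -33046516997*(-284*(-216) - 322868)/96883 = -33046516997*(61344 - 322868)/96883 = -33046516997/96883*(-261524) = 8642457311123428/96883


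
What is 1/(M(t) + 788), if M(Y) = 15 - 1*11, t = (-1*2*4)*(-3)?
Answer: 1/792 ≈ 0.0012626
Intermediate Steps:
t = 24 (t = -2*4*(-3) = -8*(-3) = 24)
M(Y) = 4 (M(Y) = 15 - 11 = 4)
1/(M(t) + 788) = 1/(4 + 788) = 1/792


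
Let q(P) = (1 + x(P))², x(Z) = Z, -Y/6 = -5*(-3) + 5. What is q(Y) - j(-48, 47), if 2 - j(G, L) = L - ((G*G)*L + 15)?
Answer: -94097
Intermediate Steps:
j(G, L) = 17 - L + L*G² (j(G, L) = 2 - (L - ((G*G)*L + 15)) = 2 - (L - (G²*L + 15)) = 2 - (L - (L*G² + 15)) = 2 - (L - (15 + L*G²)) = 2 - (L + (-15 - L*G²)) = 2 - (-15 + L - L*G²) = 2 + (15 - L + L*G²) = 17 - L + L*G²)
Y = -120 (Y = -6*(-5*(-3) + 5) = -6*(15 + 5) = -6*20 = -120)
q(P) = (1 + P)²
q(Y) - j(-48, 47) = (1 - 120)² - (17 - 1*47 + 47*(-48)²) = (-119)² - (17 - 47 + 47*2304) = 14161 - (17 - 47 + 108288) = 14161 - 1*108258 = 14161 - 108258 = -94097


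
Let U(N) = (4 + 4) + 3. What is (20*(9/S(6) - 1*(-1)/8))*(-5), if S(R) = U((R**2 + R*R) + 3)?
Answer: -2075/22 ≈ -94.318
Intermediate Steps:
U(N) = 11 (U(N) = 8 + 3 = 11)
S(R) = 11
(20*(9/S(6) - 1*(-1)/8))*(-5) = (20*(9/11 - 1*(-1)/8))*(-5) = (20*(9*(1/11) + 1*(1/8)))*(-5) = (20*(9/11 + 1/8))*(-5) = (20*(83/88))*(-5) = (415/22)*(-5) = -2075/22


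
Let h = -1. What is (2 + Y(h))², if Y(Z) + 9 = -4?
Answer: 121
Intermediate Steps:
Y(Z) = -13 (Y(Z) = -9 - 4 = -13)
(2 + Y(h))² = (2 - 13)² = (-11)² = 121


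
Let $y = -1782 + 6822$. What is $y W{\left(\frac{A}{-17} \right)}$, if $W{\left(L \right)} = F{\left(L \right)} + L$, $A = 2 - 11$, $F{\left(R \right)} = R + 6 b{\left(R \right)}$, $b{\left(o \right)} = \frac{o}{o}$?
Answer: $\frac{604800}{17} \approx 35577.0$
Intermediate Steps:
$b{\left(o \right)} = 1$
$F{\left(R \right)} = 6 + R$ ($F{\left(R \right)} = R + 6 \cdot 1 = R + 6 = 6 + R$)
$A = -9$
$W{\left(L \right)} = 6 + 2 L$ ($W{\left(L \right)} = \left(6 + L\right) + L = 6 + 2 L$)
$y = 5040$
$y W{\left(\frac{A}{-17} \right)} = 5040 \left(6 + 2 \left(- \frac{9}{-17}\right)\right) = 5040 \left(6 + 2 \left(\left(-9\right) \left(- \frac{1}{17}\right)\right)\right) = 5040 \left(6 + 2 \cdot \frac{9}{17}\right) = 5040 \left(6 + \frac{18}{17}\right) = 5040 \cdot \frac{120}{17} = \frac{604800}{17}$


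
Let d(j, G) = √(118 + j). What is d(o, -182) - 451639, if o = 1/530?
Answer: -451639 + 3*√3682970/530 ≈ -4.5163e+5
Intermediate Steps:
o = 1/530 ≈ 0.0018868
d(o, -182) - 451639 = √(118 + 1/530) - 451639 = √(62541/530) - 451639 = 3*√3682970/530 - 451639 = -451639 + 3*√3682970/530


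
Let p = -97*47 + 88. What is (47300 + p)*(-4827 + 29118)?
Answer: 1040359239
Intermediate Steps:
p = -4471 (p = -4559 + 88 = -4471)
(47300 + p)*(-4827 + 29118) = (47300 - 4471)*(-4827 + 29118) = 42829*24291 = 1040359239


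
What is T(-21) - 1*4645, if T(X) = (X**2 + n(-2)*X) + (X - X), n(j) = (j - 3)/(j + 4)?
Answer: -8303/2 ≈ -4151.5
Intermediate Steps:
n(j) = (-3 + j)/(4 + j)
T(X) = X**2 - 5*X/2 (T(X) = (X**2 + ((-3 - 2)/(4 - 2))*X) + (X - X) = (X**2 + (-5/2)*X) + 0 = (X**2 + ((1/2)*(-5))*X) + 0 = (X**2 - 5*X/2) + 0 = X**2 - 5*X/2)
T(-21) - 1*4645 = (1/2)*(-21)*(-5 + 2*(-21)) - 1*4645 = (1/2)*(-21)*(-5 - 42) - 4645 = (1/2)*(-21)*(-47) - 4645 = 987/2 - 4645 = -8303/2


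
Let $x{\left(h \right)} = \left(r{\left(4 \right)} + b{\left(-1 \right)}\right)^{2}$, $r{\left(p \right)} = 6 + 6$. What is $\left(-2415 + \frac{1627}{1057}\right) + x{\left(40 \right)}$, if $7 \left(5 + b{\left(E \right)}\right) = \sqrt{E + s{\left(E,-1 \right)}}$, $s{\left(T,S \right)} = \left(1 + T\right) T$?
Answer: $- \frac{17494796}{7399} + 2 i \approx -2364.5 + 2.0 i$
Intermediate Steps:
$s{\left(T,S \right)} = T \left(1 + T\right)$
$r{\left(p \right)} = 12$
$b{\left(E \right)} = -5 + \frac{\sqrt{E + E \left(1 + E\right)}}{7}$
$x{\left(h \right)} = \left(7 + \frac{i}{7}\right)^{2}$ ($x{\left(h \right)} = \left(12 - \left(5 - \frac{\sqrt{- (2 - 1)}}{7}\right)\right)^{2} = \left(12 - \left(5 - \frac{\sqrt{\left(-1\right) 1}}{7}\right)\right)^{2} = \left(12 - \left(5 - \frac{\sqrt{-1}}{7}\right)\right)^{2} = \left(12 - \left(5 - \frac{i}{7}\right)\right)^{2} = \left(7 + \frac{i}{7}\right)^{2}$)
$\left(-2415 + \frac{1627}{1057}\right) + x{\left(40 \right)} = \left(-2415 + \frac{1627}{1057}\right) + \frac{\left(49 + i\right)^{2}}{49} = - \frac{2551028}{1057} + \frac{\left(49 + i\right)^{2}}{49}$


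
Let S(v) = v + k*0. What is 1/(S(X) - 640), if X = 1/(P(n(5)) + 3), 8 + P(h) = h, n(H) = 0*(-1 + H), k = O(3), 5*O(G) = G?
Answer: -5/3201 ≈ -0.0015620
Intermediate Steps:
O(G) = G/5
k = 3/5 (k = (1/5)*3 = 3/5 ≈ 0.60000)
n(H) = 0
P(h) = -8 + h
X = -1/5 (X = 1/((-8 + 0) + 3) = 1/(-8 + 3) = 1/(-5) = -1/5 ≈ -0.20000)
S(v) = v (S(v) = v + (3/5)*0 = v + 0 = v)
1/(S(X) - 640) = 1/(-1/5 - 640) = 1/(-3201/5) = -5/3201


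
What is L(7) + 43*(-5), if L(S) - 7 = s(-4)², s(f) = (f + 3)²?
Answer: -207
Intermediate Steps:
s(f) = (3 + f)²
L(S) = 8 (L(S) = 7 + ((3 - 4)²)² = 7 + ((-1)²)² = 7 + 1² = 7 + 1 = 8)
L(7) + 43*(-5) = 8 + 43*(-5) = 8 - 215 = -207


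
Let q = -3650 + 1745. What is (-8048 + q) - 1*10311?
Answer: -20264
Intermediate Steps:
q = -1905
(-8048 + q) - 1*10311 = (-8048 - 1905) - 1*10311 = -9953 - 10311 = -20264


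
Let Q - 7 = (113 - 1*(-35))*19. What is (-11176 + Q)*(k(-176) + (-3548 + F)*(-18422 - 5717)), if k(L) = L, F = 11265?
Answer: 1556748971523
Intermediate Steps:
Q = 2819 (Q = 7 + (113 - 1*(-35))*19 = 7 + (113 + 35)*19 = 7 + 148*19 = 7 + 2812 = 2819)
(-11176 + Q)*(k(-176) + (-3548 + F)*(-18422 - 5717)) = (-11176 + 2819)*(-176 + (-3548 + 11265)*(-18422 - 5717)) = -8357*(-176 + 7717*(-24139)) = -8357*(-176 - 186280663) = -8357*(-186280839) = 1556748971523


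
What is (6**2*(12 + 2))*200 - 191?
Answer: 100609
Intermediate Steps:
(6**2*(12 + 2))*200 - 191 = (36*14)*200 - 191 = 504*200 - 191 = 100800 - 191 = 100609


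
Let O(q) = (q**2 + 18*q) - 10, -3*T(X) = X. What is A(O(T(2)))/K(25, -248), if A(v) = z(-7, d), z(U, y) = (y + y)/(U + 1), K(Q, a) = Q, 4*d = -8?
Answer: 2/75 ≈ 0.026667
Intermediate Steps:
d = -2 (d = (1/4)*(-8) = -2)
T(X) = -X/3
z(U, y) = 2*y/(1 + U) (z(U, y) = (2*y)/(1 + U) = 2*y/(1 + U))
O(q) = -10 + q**2 + 18*q
A(v) = 2/3 (A(v) = 2*(-2)/(1 - 7) = 2*(-2)/(-6) = 2*(-2)*(-1/6) = 2/3)
A(O(T(2)))/K(25, -248) = (2/3)/25 = (2/3)*(1/25) = 2/75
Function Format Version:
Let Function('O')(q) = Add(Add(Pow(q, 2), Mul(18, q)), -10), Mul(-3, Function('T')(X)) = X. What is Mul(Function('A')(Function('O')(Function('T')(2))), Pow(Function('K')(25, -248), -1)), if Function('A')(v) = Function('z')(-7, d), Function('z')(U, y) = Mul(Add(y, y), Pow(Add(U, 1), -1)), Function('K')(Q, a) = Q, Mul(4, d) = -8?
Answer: Rational(2, 75) ≈ 0.026667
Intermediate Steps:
d = -2 (d = Mul(Rational(1, 4), -8) = -2)
Function('T')(X) = Mul(Rational(-1, 3), X)
Function('z')(U, y) = Mul(2, y, Pow(Add(1, U), -1)) (Function('z')(U, y) = Mul(Mul(2, y), Pow(Add(1, U), -1)) = Mul(2, y, Pow(Add(1, U), -1)))
Function('O')(q) = Add(-10, Pow(q, 2), Mul(18, q))
Function('A')(v) = Rational(2, 3) (Function('A')(v) = Mul(2, -2, Pow(Add(1, -7), -1)) = Mul(2, -2, Pow(-6, -1)) = Mul(2, -2, Rational(-1, 6)) = Rational(2, 3))
Mul(Function('A')(Function('O')(Function('T')(2))), Pow(Function('K')(25, -248), -1)) = Mul(Rational(2, 3), Pow(25, -1)) = Mul(Rational(2, 3), Rational(1, 25)) = Rational(2, 75)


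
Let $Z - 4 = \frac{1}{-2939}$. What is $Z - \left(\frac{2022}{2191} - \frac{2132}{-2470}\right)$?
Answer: $\frac{1354165347}{611738155} \approx 2.2136$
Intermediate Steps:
$Z = \frac{11755}{2939}$ ($Z = 4 + \frac{1}{-2939} = 4 - \frac{1}{2939} = \frac{11755}{2939} \approx 3.9997$)
$Z - \left(\frac{2022}{2191} - \frac{2132}{-2470}\right) = \frac{11755}{2939} - \left(\frac{2022}{2191} - \frac{2132}{-2470}\right) = \frac{11755}{2939} - \left(2022 \cdot \frac{1}{2191} - - \frac{82}{95}\right) = \frac{11755}{2939} - \left(\frac{2022}{2191} + \frac{82}{95}\right) = \frac{11755}{2939} - \frac{371752}{208145} = \frac{1354165347}{611738155}$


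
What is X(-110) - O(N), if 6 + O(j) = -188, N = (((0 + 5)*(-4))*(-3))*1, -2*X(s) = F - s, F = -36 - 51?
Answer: 365/2 ≈ 182.50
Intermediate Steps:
F = -87
X(s) = 87/2 + s/2 (X(s) = -(-87 - s)/2 = 87/2 + s/2)
N = 60 (N = ((5*(-4))*(-3))*1 = -20*(-3)*1 = 60*1 = 60)
O(j) = -194 (O(j) = -6 - 188 = -194)
X(-110) - O(N) = (87/2 + (½)*(-110)) - 1*(-194) = (87/2 - 55) + 194 = -23/2 + 194 = 365/2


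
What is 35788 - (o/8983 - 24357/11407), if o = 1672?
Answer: 3667363197255/102469081 ≈ 35790.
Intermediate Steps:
35788 - (o/8983 - 24357/11407) = 35788 - (1672/8983 - 24357/11407) = 35788 - 1*(-199726427/102469081) = 35788 + 199726427/102469081 = 3667363197255/102469081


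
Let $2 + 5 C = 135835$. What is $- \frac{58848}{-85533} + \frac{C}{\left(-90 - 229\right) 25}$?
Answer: $- \frac{3090546663}{1136876125} \approx -2.7185$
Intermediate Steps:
$C = \frac{135833}{5}$ ($C = - \frac{2}{5} + \frac{1}{5} \cdot 135835 = - \frac{2}{5} + 27167 = \frac{135833}{5} \approx 27167.0$)
$- \frac{58848}{-85533} + \frac{C}{\left(-90 - 229\right) 25} = - \frac{58848}{-85533} + \frac{135833}{5 \left(-90 - 229\right) 25} = \left(-58848\right) \left(- \frac{1}{85533}\right) + \frac{135833}{5 \left(\left(-319\right) 25\right)} = \frac{19616}{28511} + \frac{135833}{5 \left(-7975\right)} = \frac{19616}{28511} + \frac{135833}{5} \left(- \frac{1}{7975}\right) = \frac{19616}{28511} - \frac{135833}{39875} = - \frac{3090546663}{1136876125}$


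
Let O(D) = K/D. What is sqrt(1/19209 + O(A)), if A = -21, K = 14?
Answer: I*sqrt(245971245)/19209 ≈ 0.81646*I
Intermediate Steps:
O(D) = 14/D
sqrt(1/19209 + O(A)) = sqrt(1/19209 + 14/(-21)) = sqrt(1/19209 + 14*(-1/21)) = sqrt(1/19209 - 2/3) = sqrt(-12805/19209) = I*sqrt(245971245)/19209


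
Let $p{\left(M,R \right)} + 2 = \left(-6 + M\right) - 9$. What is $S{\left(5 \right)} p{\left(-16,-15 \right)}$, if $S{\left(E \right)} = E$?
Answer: $-165$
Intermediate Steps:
$p{\left(M,R \right)} = -17 + M$ ($p{\left(M,R \right)} = -2 + \left(\left(-6 + M\right) - 9\right) = -2 + \left(-15 + M\right) = -17 + M$)
$S{\left(5 \right)} p{\left(-16,-15 \right)} = 5 \left(-17 - 16\right) = 5 \left(-33\right) = -165$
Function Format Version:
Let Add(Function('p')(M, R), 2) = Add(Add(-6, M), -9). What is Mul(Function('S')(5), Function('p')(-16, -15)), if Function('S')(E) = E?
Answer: -165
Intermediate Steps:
Function('p')(M, R) = Add(-17, M) (Function('p')(M, R) = Add(-2, Add(Add(-6, M), -9)) = Add(-2, Add(-15, M)) = Add(-17, M))
Mul(Function('S')(5), Function('p')(-16, -15)) = Mul(5, Add(-17, -16)) = Mul(5, -33) = -165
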